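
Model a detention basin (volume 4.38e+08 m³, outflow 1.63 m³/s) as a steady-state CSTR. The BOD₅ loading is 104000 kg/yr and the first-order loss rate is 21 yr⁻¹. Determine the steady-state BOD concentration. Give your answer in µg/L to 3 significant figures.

Outflow Q = 1.63 m³/s × 3.156e+07 s/yr = 5.144e+07 m³/yr.
Steady-state CSTR mass balance: W = Q·C + k·V·C, so C = W/(Q + kV).
Q + kV = 5.144e+07 + 21·4.38e+08 = 9.249e+09 m³/yr.
C = 104000/9.249e+09 = 1.124e-05 kg/m³ = 0.01124 mg/L = 11.24 µg/L.

11.2 µg/L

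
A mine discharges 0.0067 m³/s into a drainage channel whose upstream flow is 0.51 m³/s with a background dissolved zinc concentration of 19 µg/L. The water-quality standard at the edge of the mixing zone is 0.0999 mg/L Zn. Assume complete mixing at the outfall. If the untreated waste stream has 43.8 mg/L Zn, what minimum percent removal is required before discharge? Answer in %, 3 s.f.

19 µg/L = 0.019 mg/L.
Mass balance: 0.0999·0.5167 = 0.0067·Cₑ + 0.51·0.019.
Cₑ = (0.05162 − 0.00969) / 0.0067 = 6.258 mg/L.
Required removal = 1 − 6.258/43.8 = 85.71 %.

85.7 %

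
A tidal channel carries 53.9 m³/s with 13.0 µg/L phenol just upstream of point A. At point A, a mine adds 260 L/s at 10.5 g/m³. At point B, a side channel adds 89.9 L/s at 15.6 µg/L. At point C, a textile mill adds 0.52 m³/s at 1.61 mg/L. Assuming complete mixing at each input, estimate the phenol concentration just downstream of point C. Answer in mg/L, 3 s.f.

0.0779 mg/L

13.0 µg/L = 0.013 mg/L.
260 L/s = 0.26 m³/s.
After input A: C = (53.9·0.013 + 0.26·10.5) / 54.16 = 0.06334 mg/L.
89.9 L/s = 0.0899 m³/s.
15.6 µg/L = 0.0156 mg/L.
After input B: C = (54.16·0.06334 + 0.0899·0.0156) / 54.25 = 0.06326 mg/L.
After input C: C = (54.25·0.06326 + 0.52·1.61) / 54.77 = 0.07795 mg/L.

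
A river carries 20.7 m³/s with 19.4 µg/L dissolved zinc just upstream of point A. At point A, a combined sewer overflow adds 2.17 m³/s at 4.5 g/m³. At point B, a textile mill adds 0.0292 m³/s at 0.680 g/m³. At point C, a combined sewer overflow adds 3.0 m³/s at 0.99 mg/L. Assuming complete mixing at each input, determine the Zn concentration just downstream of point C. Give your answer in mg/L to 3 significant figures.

19.4 µg/L = 0.0194 mg/L.
After input A: C = (20.7·0.0194 + 2.17·4.5) / 22.87 = 0.4445 mg/L.
After input B: C = (22.87·0.4445 + 0.0292·0.68) / 22.9 = 0.4448 mg/L.
After input C: C = (22.9·0.4448 + 3·0.99) / 25.9 = 0.508 mg/L.

0.508 mg/L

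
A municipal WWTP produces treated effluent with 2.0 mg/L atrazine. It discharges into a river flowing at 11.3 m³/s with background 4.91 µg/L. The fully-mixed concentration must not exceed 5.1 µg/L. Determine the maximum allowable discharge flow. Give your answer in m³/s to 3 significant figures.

4.91 µg/L = 0.00491 mg/L.
5.1 µg/L = 0.0051 mg/L.
Mass balance at complete mixing: C_std·(Q_w + Q_r) = Q_w·C_e + Q_r·C_b.
Rearranging, Q_w = Q_r·(C_std − C_b)/(C_e − C_std) = 11.3·(0.0051 − 0.00491) / (2 − 0.0051) = 0.001076 m³/s.

0.00108 m³/s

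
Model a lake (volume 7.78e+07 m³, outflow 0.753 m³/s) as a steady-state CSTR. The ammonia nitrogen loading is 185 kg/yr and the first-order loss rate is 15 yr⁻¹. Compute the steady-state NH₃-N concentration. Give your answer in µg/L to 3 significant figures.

0.155 µg/L

Outflow Q = 0.753 m³/s × 3.156e+07 s/yr = 2.376e+07 m³/yr.
Steady-state CSTR mass balance: W = Q·C + k·V·C, so C = W/(Q + kV).
Q + kV = 2.376e+07 + 15·7.78e+07 = 1.191e+09 m³/yr.
C = 185/1.191e+09 = 1.554e-07 kg/m³ = 0.0001554 mg/L = 0.1554 µg/L.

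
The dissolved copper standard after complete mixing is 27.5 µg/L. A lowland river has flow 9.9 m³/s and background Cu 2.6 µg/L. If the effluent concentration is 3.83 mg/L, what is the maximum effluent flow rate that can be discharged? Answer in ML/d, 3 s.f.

2.6 µg/L = 0.0026 mg/L.
27.5 µg/L = 0.0275 mg/L.
Mass balance at complete mixing: C_std·(Q_w + Q_r) = Q_w·C_e + Q_r·C_b.
Rearranging, Q_w = Q_r·(C_std − C_b)/(C_e − C_std) = 9.9·(0.0275 − 0.0026) / (3.83 − 0.0275) = 0.06483 m³/s.
= 5.601 ML/d.

5.60 ML/d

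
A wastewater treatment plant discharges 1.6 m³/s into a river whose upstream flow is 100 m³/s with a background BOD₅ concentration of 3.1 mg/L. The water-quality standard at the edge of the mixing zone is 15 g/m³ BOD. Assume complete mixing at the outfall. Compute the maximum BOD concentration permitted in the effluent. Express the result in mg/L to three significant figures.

759 mg/L

Mass balance: 15·101.6 = 1.6·Cₑ + 100·3.1.
Cₑ = (1524 − 310) / 1.6 = 758.8 mg/L.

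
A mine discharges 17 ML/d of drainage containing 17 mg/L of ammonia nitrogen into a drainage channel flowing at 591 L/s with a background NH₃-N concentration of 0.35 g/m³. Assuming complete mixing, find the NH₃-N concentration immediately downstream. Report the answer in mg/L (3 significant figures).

4.51 mg/L

17 ML/d = 0.1968 m³/s.
591 L/s = 0.591 m³/s.
Flow-weighted mixing gives C = (0.1968·17 + 0.591·0.35) / (0.1968 + 0.591) = 3.552/0.7878 = 4.509 mg/L.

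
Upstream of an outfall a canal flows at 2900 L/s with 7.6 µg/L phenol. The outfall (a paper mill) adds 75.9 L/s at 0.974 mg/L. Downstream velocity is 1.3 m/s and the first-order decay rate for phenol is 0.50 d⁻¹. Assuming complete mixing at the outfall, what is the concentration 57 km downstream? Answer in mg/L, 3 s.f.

75.9 L/s = 0.0759 m³/s.
2900 L/s = 2.9 m³/s.
7.6 µg/L = 0.0076 mg/L.
After complete mixing, C₀ = (0.0759·0.974 + 2.9·0.0076) / 2.976 = 0.03225 mg/L.
Travel time t = 5.7e+04 m / 1.3 m/s = 4.385e+04 s = 0.5075 d.
C = 0.03225·exp(−0.50·0.5075) = 0.03225·0.7759 = 0.02502 mg/L.

0.0250 mg/L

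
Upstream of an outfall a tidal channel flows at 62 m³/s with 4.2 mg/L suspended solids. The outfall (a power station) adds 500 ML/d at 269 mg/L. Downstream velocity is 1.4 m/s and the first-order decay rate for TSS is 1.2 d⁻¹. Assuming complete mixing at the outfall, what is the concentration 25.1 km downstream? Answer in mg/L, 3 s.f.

500 ML/d = 5.787 m³/s.
After complete mixing, C₀ = (5.787·269 + 62·4.2) / 67.79 = 26.81 mg/L.
Travel time t = 2.51e+04 m / 1.4 m/s = 1.793e+04 s = 0.2075 d.
C = 26.81·exp(−1.2·0.2075) = 26.81·0.7796 = 20.9 mg/L.

20.9 mg/L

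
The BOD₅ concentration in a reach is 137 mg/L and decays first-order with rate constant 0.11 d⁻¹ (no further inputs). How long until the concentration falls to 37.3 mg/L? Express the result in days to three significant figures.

11.8 d

t = ln(C₀/C)/k = ln(137/37.3)/0.11 = 1.301/0.11 = 11.83 d.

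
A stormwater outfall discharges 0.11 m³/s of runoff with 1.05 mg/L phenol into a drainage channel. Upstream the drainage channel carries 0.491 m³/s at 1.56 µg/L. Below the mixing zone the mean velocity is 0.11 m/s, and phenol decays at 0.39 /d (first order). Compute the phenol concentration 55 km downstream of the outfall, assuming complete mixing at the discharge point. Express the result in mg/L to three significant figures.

1.56 µg/L = 0.00156 mg/L.
After complete mixing, C₀ = (0.11·1.05 + 0.491·0.00156) / 0.601 = 0.1935 mg/L.
Travel time t = 5.5e+04 m / 0.11 m/s = 5e+05 s = 5.787 d.
C = 0.1935·exp(−0.39·5.787) = 0.1935·0.1047 = 0.02025 mg/L.

0.0202 mg/L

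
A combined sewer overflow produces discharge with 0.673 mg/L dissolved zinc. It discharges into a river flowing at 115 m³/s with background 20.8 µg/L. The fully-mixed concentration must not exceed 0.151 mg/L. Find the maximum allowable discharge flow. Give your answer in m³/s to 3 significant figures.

28.7 m³/s

20.8 µg/L = 0.0208 mg/L.
Mass balance at complete mixing: C_std·(Q_w + Q_r) = Q_w·C_e + Q_r·C_b.
Rearranging, Q_w = Q_r·(C_std − C_b)/(C_e − C_std) = 115·(0.151 − 0.0208) / (0.673 − 0.151) = 28.68 m³/s.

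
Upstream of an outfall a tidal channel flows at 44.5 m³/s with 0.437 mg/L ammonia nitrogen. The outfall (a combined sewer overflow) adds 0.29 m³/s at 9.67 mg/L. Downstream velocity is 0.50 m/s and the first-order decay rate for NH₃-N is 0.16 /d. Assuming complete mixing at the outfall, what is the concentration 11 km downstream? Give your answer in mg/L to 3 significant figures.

After complete mixing, C₀ = (0.29·9.67 + 44.5·0.437) / 44.79 = 0.4968 mg/L.
Travel time t = 1.1e+04 m / 0.50 m/s = 2.2e+04 s = 0.2546 d.
C = 0.4968·exp(−0.16·0.2546) = 0.4968·0.9601 = 0.4769 mg/L.

0.477 mg/L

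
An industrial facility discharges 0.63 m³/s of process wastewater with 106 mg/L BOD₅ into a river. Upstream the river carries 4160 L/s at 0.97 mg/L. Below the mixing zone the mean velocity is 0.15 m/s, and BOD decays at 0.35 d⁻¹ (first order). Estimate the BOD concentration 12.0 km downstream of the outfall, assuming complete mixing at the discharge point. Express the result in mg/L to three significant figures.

10.7 mg/L

4160 L/s = 4.16 m³/s.
After complete mixing, C₀ = (0.63·106 + 4.16·0.97) / 4.79 = 14.78 mg/L.
Travel time t = 1.2e+04 m / 0.15 m/s = 8e+04 s = 0.9259 d.
C = 14.78·exp(−0.35·0.9259) = 14.78·0.7232 = 10.69 mg/L.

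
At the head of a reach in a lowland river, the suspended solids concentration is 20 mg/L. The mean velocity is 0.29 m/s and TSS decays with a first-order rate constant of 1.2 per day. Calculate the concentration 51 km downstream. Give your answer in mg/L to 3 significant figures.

1.74 mg/L

Travel time t = 51 km / 0.29 m/s = 5.1e+04/0.29 = 1.759e+05 s = 2.035 d.
First-order decay: C = 20·exp(−1.2·2.035) = 20·0.08694 = 1.739 mg/L.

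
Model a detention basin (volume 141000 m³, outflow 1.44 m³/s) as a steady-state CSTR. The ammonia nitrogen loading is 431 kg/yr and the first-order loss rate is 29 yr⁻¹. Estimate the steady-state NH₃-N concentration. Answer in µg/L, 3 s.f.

8.70 µg/L

Outflow Q = 1.44 m³/s × 3.156e+07 s/yr = 4.544e+07 m³/yr.
Steady-state CSTR mass balance: W = Q·C + k·V·C, so C = W/(Q + kV).
Q + kV = 4.544e+07 + 29·141000 = 4.953e+07 m³/yr.
C = 431/4.953e+07 = 8.701e-06 kg/m³ = 0.008701 mg/L = 8.701 µg/L.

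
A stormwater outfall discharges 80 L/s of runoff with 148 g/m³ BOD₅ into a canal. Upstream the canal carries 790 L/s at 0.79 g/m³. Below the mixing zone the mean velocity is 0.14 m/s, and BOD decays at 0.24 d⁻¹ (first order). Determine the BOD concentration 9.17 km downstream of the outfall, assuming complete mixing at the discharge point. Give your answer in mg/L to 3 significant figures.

11.9 mg/L

80 L/s = 0.08 m³/s.
790 L/s = 0.79 m³/s.
After complete mixing, C₀ = (0.08·148 + 0.79·0.79) / 0.87 = 14.33 mg/L.
Travel time t = 9170 m / 0.14 m/s = 6.55e+04 s = 0.7581 d.
C = 14.33·exp(−0.24·0.7581) = 14.33·0.8336 = 11.94 mg/L.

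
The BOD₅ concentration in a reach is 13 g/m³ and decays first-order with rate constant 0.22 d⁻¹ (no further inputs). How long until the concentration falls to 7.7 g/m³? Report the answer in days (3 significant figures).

t = ln(C₀/C)/k = ln(13/7.7)/0.22 = 0.5237/0.22 = 2.381 d.

2.38 d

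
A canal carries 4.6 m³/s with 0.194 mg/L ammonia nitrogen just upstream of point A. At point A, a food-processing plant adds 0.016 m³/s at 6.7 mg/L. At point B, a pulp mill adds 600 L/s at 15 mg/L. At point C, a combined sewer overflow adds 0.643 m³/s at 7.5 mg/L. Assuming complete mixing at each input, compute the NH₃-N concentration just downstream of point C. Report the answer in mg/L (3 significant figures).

After input A: C = (4.6·0.194 + 0.016·6.7) / 4.616 = 0.2166 mg/L.
600 L/s = 0.6 m³/s.
After input B: C = (4.616·0.2166 + 0.6·15) / 5.216 = 1.917 mg/L.
After input C: C = (5.216·1.917 + 0.643·7.5) / 5.859 = 2.53 mg/L.

2.53 mg/L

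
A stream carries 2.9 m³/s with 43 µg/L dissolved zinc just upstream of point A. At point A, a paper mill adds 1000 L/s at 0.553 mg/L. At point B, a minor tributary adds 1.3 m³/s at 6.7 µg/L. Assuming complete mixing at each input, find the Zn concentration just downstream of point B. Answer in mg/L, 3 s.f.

0.132 mg/L

43 µg/L = 0.043 mg/L.
1000 L/s = 1 m³/s.
After input A: C = (2.9·0.043 + 1·0.553) / 3.9 = 0.1738 mg/L.
6.7 µg/L = 0.0067 mg/L.
After input B: C = (3.9·0.1738 + 1.3·0.0067) / 5.2 = 0.132 mg/L.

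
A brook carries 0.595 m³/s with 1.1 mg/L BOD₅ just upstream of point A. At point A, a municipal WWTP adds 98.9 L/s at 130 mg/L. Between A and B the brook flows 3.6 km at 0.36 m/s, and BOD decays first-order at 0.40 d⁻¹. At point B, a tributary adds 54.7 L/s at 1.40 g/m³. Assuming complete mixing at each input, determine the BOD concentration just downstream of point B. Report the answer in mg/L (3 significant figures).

17.3 mg/L

98.9 L/s = 0.0989 m³/s.
After input A: C = (0.595·1.1 + 0.0989·130) / 0.6939 = 19.47 mg/L.
Over the 3.6 km reach to input B (t = 1e+04 s = 0.1157 d), decay gives C = 19.47·exp(−0.40·0.1157) = 18.59 mg/L.
54.7 L/s = 0.0547 m³/s.
After input B: C = (0.6939·18.59 + 0.0547·1.4) / 0.7486 = 17.33 mg/L.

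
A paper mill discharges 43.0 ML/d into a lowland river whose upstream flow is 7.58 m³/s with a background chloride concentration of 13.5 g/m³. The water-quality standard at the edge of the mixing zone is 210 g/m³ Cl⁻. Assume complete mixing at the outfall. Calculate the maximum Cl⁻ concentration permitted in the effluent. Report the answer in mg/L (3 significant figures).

43.0 ML/d = 0.4977 m³/s.
Mass balance: 210·8.078 = 0.4977·Cₑ + 7.58·13.5.
Cₑ = (1696 − 102.3) / 0.4977 = 3203 mg/L.

3200 mg/L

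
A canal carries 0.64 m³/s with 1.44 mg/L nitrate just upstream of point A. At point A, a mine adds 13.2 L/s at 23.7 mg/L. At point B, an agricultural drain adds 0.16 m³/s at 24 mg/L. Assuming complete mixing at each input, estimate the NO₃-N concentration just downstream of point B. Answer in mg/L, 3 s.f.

13.2 L/s = 0.0132 m³/s.
After input A: C = (0.64·1.44 + 0.0132·23.7) / 0.6532 = 1.89 mg/L.
After input B: C = (0.6532·1.89 + 0.16·24) / 0.8132 = 6.24 mg/L.

6.24 mg/L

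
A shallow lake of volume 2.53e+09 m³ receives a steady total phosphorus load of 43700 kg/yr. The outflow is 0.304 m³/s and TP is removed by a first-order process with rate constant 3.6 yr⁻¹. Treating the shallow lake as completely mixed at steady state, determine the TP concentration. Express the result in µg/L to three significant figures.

Outflow Q = 0.304 m³/s × 3.156e+07 s/yr = 9.594e+06 m³/yr.
Steady-state CSTR mass balance: W = Q·C + k·V·C, so C = W/(Q + kV).
Q + kV = 9.594e+06 + 3.6·2.53e+09 = 9.118e+09 m³/yr.
C = 43700/9.118e+09 = 4.793e-06 kg/m³ = 0.004793 mg/L = 4.793 µg/L.

4.79 µg/L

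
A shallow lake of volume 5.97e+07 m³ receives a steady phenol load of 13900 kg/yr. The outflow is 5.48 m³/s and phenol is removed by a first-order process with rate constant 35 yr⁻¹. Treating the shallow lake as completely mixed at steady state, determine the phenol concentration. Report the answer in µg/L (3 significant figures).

Outflow Q = 5.48 m³/s × 3.156e+07 s/yr = 1.729e+08 m³/yr.
Steady-state CSTR mass balance: W = Q·C + k·V·C, so C = W/(Q + kV).
Q + kV = 1.729e+08 + 35·5.97e+07 = 2.262e+09 m³/yr.
C = 13900/2.262e+09 = 6.144e-06 kg/m³ = 0.006144 mg/L = 6.144 µg/L.

6.14 µg/L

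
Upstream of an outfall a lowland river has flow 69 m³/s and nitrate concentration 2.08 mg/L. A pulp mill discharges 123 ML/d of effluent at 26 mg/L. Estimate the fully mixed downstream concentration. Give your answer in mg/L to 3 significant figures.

123 ML/d = 1.424 m³/s.
By mass balance at complete mixing, C = (1.424·26 + 69·2.08) / (1.424 + 69) = 180.5/70.42 = 2.564 mg/L.

2.56 mg/L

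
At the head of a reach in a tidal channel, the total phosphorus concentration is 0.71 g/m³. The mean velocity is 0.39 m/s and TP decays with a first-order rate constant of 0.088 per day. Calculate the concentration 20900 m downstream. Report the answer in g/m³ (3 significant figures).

0.672 g/m³

Travel time t = 20900 m / 0.39 m/s = 2.09e+04/0.39 = 5.359e+04 s = 0.6203 d.
First-order decay: C = 0.71·exp(−0.088·0.6203) = 0.71·0.9469 = 0.6723 g/m³.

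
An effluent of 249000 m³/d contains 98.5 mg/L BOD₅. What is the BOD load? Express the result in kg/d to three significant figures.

24500 kg/d

249000 m³/d = 2.882 m³/s.
Mass flux = Q·C = 2.882 m³/s × 98.5 g/m³ = 283.9 g/s.
= 283.9 g/s × 86.4 = 2.453e+04 kg/d.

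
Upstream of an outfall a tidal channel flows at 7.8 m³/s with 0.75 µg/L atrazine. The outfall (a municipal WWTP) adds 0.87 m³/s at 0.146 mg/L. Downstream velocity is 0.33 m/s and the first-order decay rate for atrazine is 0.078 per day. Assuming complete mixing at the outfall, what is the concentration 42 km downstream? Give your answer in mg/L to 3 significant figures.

0.0137 mg/L

0.75 µg/L = 0.00075 mg/L.
After complete mixing, C₀ = (0.87·0.146 + 7.8·0.00075) / 8.67 = 0.01533 mg/L.
Travel time t = 4.2e+04 m / 0.33 m/s = 1.273e+05 s = 1.473 d.
C = 0.01533·exp(−0.078·1.473) = 0.01533·0.8915 = 0.01366 mg/L.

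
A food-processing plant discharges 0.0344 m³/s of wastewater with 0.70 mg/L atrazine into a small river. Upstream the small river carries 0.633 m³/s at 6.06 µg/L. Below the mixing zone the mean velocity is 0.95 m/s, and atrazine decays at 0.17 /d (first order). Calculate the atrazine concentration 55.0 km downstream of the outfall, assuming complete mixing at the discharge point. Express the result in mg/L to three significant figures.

6.06 µg/L = 0.00606 mg/L.
After complete mixing, C₀ = (0.0344·0.7 + 0.633·0.00606) / 0.6674 = 0.04183 mg/L.
Travel time t = 5.5e+04 m / 0.95 m/s = 5.789e+04 s = 0.6701 d.
C = 0.04183·exp(−0.17·0.6701) = 0.04183·0.8923 = 0.03732 mg/L.

0.0373 mg/L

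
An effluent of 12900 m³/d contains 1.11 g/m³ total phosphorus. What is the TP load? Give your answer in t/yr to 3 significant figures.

12900 m³/d = 0.1493 m³/s.
Mass flux = Q·C = 0.1493 m³/s × 1.11 g/m³ = 0.1657 g/s.
= 0.1657 g/s × 31.56 = 5.23 t/yr.

5.23 t/yr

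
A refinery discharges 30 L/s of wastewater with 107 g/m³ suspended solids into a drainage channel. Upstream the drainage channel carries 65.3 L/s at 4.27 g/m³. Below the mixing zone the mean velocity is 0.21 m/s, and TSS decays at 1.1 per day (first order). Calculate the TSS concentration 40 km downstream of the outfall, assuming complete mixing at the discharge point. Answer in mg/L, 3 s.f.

30 L/s = 0.03 m³/s.
65.3 L/s = 0.0653 m³/s.
After complete mixing, C₀ = (0.03·107 + 0.0653·4.27) / 0.0953 = 36.61 mg/L.
Travel time t = 4e+04 m / 0.21 m/s = 1.905e+05 s = 2.205 d.
C = 36.61·exp(−1.1·2.205) = 36.61·0.08847 = 3.239 mg/L.

3.24 mg/L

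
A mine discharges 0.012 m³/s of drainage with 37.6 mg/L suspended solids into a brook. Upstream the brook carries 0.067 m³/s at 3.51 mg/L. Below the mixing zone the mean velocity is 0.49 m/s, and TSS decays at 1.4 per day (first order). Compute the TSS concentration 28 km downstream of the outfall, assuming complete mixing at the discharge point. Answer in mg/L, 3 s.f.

After complete mixing, C₀ = (0.012·37.6 + 0.067·3.51) / 0.079 = 8.688 mg/L.
Travel time t = 2.8e+04 m / 0.49 m/s = 5.714e+04 s = 0.6614 d.
C = 8.688·exp(−1.4·0.6614) = 8.688·0.3962 = 3.442 mg/L.

3.44 mg/L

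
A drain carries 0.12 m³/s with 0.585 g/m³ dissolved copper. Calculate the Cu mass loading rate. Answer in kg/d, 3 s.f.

Mass flux = Q·C = 0.12 m³/s × 0.585 g/m³ = 0.0702 g/s.
= 0.0702 g/s × 86.4 = 6.065 kg/d.

6.07 kg/d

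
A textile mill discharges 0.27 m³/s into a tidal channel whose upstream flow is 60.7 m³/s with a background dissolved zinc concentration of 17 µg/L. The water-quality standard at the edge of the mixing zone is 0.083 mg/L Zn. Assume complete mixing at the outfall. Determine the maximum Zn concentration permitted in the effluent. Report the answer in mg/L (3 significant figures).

17 µg/L = 0.017 mg/L.
Mass balance: 0.083·60.97 = 0.27·Cₑ + 60.7·0.017.
Cₑ = (5.061 − 1.032) / 0.27 = 14.92 mg/L.

14.9 mg/L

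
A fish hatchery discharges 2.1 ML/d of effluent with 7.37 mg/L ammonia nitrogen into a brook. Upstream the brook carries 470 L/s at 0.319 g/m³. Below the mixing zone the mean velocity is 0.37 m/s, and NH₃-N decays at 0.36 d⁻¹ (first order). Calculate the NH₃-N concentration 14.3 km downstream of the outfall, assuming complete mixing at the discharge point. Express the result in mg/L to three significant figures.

2.1 ML/d = 0.02431 m³/s.
470 L/s = 0.47 m³/s.
After complete mixing, C₀ = (0.02431·7.37 + 0.47·0.319) / 0.4943 = 0.6657 mg/L.
Travel time t = 1.43e+04 m / 0.37 m/s = 3.865e+04 s = 0.4473 d.
C = 0.6657·exp(−0.36·0.4473) = 0.6657·0.8513 = 0.5667 mg/L.

0.567 mg/L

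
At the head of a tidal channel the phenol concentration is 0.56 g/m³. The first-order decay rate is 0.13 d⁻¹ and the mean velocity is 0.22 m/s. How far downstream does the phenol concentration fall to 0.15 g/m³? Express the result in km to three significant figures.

193 km

From C = C₀·e^(−kt), t = ln(C₀/C)/k = ln(0.56/0.15)/0.13 = 1.317/0.13 = 10.13 d.
Distance = v·t = 0.22 m/s × 8.755e+05 s = 1.926e+05 m = 192.6 km.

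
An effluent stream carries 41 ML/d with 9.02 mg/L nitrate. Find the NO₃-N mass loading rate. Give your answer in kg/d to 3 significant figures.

370 kg/d

41 ML/d = 0.4745 m³/s.
Mass flux = Q·C = 0.4745 m³/s × 9.02 g/m³ = 4.28 g/s.
= 4.28 g/s × 86.4 = 369.8 kg/d.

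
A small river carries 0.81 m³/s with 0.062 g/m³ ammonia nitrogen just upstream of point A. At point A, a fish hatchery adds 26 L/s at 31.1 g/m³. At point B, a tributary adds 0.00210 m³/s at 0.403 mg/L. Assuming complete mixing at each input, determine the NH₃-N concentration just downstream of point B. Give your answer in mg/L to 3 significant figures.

26 L/s = 0.026 m³/s.
After input A: C = (0.81·0.062 + 0.026·31.1) / 0.836 = 1.027 mg/L.
After input B: C = (0.836·1.027 + 0.0021·0.403) / 0.8381 = 1.026 mg/L.

1.03 mg/L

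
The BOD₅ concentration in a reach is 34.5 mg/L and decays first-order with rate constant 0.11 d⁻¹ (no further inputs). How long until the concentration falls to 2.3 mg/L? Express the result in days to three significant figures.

24.6 d

t = ln(C₀/C)/k = ln(34.5/2.3)/0.11 = 2.708/0.11 = 24.62 d.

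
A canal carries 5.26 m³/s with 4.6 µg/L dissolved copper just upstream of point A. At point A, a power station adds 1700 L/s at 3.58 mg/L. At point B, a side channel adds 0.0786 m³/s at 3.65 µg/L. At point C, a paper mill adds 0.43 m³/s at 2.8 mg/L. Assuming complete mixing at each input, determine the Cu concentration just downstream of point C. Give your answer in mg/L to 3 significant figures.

0.979 mg/L

4.6 µg/L = 0.0046 mg/L.
1700 L/s = 1.7 m³/s.
After input A: C = (5.26·0.0046 + 1.7·3.58) / 6.96 = 0.8779 mg/L.
3.65 µg/L = 0.00365 mg/L.
After input B: C = (6.96·0.8779 + 0.0786·0.00365) / 7.039 = 0.8681 mg/L.
After input C: C = (7.039·0.8681 + 0.43·2.8) / 7.469 = 0.9794 mg/L.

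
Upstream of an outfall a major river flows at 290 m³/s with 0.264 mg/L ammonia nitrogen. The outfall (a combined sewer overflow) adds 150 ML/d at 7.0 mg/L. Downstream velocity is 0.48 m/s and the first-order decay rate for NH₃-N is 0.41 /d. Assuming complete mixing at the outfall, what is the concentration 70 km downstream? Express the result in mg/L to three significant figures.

150 ML/d = 1.736 m³/s.
After complete mixing, C₀ = (1.736·7 + 290·0.264) / 291.7 = 0.3041 mg/L.
Travel time t = 7e+04 m / 0.48 m/s = 1.458e+05 s = 1.688 d.
C = 0.3041·exp(−0.41·1.688) = 0.3041·0.5006 = 0.1522 mg/L.

0.152 mg/L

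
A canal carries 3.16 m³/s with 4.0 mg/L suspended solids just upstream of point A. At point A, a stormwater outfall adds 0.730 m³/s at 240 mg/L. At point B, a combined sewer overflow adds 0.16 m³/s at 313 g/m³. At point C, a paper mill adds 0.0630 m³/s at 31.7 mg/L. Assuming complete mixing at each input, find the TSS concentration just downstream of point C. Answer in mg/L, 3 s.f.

After input A: C = (3.16·4 + 0.73·240) / 3.89 = 48.29 mg/L.
After input B: C = (3.89·48.29 + 0.16·313) / 4.05 = 58.75 mg/L.
After input C: C = (4.05·58.75 + 0.063·31.7) / 4.113 = 58.33 mg/L.

58.3 mg/L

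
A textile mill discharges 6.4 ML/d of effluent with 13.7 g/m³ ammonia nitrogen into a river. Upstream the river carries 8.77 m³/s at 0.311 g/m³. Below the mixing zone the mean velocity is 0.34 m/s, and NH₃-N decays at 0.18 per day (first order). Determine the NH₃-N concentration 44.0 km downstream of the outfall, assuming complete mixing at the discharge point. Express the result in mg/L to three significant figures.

0.323 mg/L

6.4 ML/d = 0.07407 m³/s.
After complete mixing, C₀ = (0.07407·13.7 + 8.77·0.311) / 8.844 = 0.4231 mg/L.
Travel time t = 4.4e+04 m / 0.34 m/s = 1.294e+05 s = 1.498 d.
C = 0.4231·exp(−0.18·1.498) = 0.4231·0.7637 = 0.3231 mg/L.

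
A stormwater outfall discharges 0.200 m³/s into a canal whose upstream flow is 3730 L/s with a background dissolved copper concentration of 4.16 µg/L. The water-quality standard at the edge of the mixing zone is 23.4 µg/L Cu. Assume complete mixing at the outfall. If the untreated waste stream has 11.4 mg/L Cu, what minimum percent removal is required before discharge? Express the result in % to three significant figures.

3730 L/s = 3.73 m³/s.
4.16 µg/L = 0.00416 mg/L.
23.4 µg/L = 0.0234 mg/L.
Mass balance: 0.0234·3.93 = 0.2·Cₑ + 3.73·0.00416.
Cₑ = (0.09196 − 0.01552) / 0.2 = 0.3822 mg/L.
Required removal = 1 − 0.3822/11.4 = 96.65 %.

96.6 %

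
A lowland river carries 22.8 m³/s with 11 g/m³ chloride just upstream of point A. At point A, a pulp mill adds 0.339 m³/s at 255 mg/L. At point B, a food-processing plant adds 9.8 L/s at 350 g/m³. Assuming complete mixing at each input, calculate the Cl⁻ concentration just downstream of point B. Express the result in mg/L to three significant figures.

14.7 mg/L

After input A: C = (22.8·11 + 0.339·255) / 23.14 = 14.57 mg/L.
9.8 L/s = 0.0098 m³/s.
After input B: C = (23.14·14.57 + 0.0098·350) / 23.15 = 14.72 mg/L.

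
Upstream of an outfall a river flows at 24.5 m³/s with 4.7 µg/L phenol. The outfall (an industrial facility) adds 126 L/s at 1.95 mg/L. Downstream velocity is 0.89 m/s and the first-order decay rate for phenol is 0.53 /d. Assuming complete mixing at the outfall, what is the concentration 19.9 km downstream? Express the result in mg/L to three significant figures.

0.0128 mg/L

126 L/s = 0.126 m³/s.
4.7 µg/L = 0.0047 mg/L.
After complete mixing, C₀ = (0.126·1.95 + 24.5·0.0047) / 24.63 = 0.01465 mg/L.
Travel time t = 1.99e+04 m / 0.89 m/s = 2.236e+04 s = 0.2588 d.
C = 0.01465·exp(−0.53·0.2588) = 0.01465·0.8718 = 0.01278 mg/L.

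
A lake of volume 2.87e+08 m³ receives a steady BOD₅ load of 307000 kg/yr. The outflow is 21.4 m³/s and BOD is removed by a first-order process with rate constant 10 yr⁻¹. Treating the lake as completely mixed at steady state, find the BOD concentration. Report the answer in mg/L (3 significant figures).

0.0866 mg/L

Outflow Q = 21.4 m³/s × 3.156e+07 s/yr = 6.753e+08 m³/yr.
Steady-state CSTR mass balance: W = Q·C + k·V·C, so C = W/(Q + kV).
Q + kV = 6.753e+08 + 10·2.87e+08 = 3.545e+09 m³/yr.
C = 307000/3.545e+09 = 8.659e-05 kg/m³ = 0.08659 mg/L.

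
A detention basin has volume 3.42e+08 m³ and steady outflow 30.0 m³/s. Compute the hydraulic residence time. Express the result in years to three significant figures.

Q = 30.0 m³/s × 3.156e+07 s/yr = 9.467e+08 m³/yr.
Hydraulic residence time τ = V/Q = 3.42e+08/9.467e+08 = 0.3612 yr.

0.361 yr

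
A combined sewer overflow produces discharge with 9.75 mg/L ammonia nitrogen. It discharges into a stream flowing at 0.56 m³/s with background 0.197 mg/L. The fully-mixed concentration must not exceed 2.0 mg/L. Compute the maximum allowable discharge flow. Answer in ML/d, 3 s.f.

Mass balance at complete mixing: C_std·(Q_w + Q_r) = Q_w·C_e + Q_r·C_b.
Rearranging, Q_w = Q_r·(C_std − C_b)/(C_e − C_std) = 0.56·(2 − 0.197) / (9.75 − 2) = 0.1303 m³/s.
= 11.26 ML/d.

11.3 ML/d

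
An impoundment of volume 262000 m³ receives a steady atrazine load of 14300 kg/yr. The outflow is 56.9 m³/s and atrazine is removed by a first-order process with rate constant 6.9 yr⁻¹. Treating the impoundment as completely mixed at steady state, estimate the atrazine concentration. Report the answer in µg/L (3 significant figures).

7.96 µg/L

Outflow Q = 56.9 m³/s × 3.156e+07 s/yr = 1.796e+09 m³/yr.
Steady-state CSTR mass balance: W = Q·C + k·V·C, so C = W/(Q + kV).
Q + kV = 1.796e+09 + 6.9·262000 = 1.797e+09 m³/yr.
C = 14300/1.797e+09 = 7.956e-06 kg/m³ = 0.007956 mg/L = 7.956 µg/L.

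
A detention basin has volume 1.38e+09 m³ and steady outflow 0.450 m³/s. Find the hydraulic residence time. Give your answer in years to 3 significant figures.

97.2 yr

Q = 0.450 m³/s × 3.156e+07 s/yr = 1.42e+07 m³/yr.
Hydraulic residence time τ = V/Q = 1.38e+09/1.42e+07 = 97.18 yr.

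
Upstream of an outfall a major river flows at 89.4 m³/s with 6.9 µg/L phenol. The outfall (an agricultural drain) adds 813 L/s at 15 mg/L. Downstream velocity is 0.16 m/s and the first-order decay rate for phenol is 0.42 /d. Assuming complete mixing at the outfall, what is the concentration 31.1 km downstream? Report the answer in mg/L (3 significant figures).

0.0552 mg/L

813 L/s = 0.813 m³/s.
6.9 µg/L = 0.0069 mg/L.
After complete mixing, C₀ = (0.813·15 + 89.4·0.0069) / 90.21 = 0.142 mg/L.
Travel time t = 3.11e+04 m / 0.16 m/s = 1.944e+05 s = 2.25 d.
C = 0.142·exp(−0.42·2.25) = 0.142·0.3887 = 0.05521 mg/L.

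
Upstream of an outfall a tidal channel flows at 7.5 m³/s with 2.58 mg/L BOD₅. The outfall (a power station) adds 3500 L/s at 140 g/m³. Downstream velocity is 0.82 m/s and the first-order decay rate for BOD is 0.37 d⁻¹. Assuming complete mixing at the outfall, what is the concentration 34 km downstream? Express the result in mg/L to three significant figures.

3500 L/s = 3.5 m³/s.
After complete mixing, C₀ = (3.5·140 + 7.5·2.58) / 11 = 46.3 mg/L.
Travel time t = 3.4e+04 m / 0.82 m/s = 4.146e+04 s = 0.4799 d.
C = 46.3·exp(−0.37·0.4799) = 46.3·0.8373 = 38.77 mg/L.

38.8 mg/L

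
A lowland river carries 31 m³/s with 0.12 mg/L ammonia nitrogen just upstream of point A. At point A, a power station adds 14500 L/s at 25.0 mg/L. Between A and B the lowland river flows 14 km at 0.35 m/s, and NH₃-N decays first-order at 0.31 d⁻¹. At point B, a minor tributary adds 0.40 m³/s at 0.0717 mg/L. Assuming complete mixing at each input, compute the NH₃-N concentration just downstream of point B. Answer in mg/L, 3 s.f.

14500 L/s = 14.5 m³/s.
After input A: C = (31·0.12 + 14.5·25) / 45.5 = 8.049 mg/L.
Over the 14 km reach to input B (t = 4e+04 s = 0.463 d), decay gives C = 8.049·exp(−0.31·0.463) = 6.973 mg/L.
After input B: C = (45.5·6.973 + 0.4·0.0717) / 45.9 = 6.913 mg/L.

6.91 mg/L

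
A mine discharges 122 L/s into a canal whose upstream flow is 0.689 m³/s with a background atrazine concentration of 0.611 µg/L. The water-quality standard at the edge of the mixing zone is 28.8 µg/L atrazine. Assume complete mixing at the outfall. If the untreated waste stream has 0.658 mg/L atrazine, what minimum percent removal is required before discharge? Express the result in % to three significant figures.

122 L/s = 0.122 m³/s.
0.611 µg/L = 0.000611 mg/L.
28.8 µg/L = 0.0288 mg/L.
Mass balance: 0.0288·0.811 = 0.122·Cₑ + 0.689·0.000611.
Cₑ = (0.02336 − 0.000421) / 0.122 = 0.188 mg/L.
Required removal = 1 − 0.188/0.658 = 71.43 %.

71.4 %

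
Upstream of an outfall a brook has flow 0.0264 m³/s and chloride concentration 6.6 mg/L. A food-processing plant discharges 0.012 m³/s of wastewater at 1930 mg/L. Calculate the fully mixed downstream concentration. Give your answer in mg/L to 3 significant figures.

608 mg/L

By mass balance at complete mixing, C = (0.012·1930 + 0.0264·6.6) / (0.012 + 0.0264) = 23.33/0.0384 = 607.7 mg/L.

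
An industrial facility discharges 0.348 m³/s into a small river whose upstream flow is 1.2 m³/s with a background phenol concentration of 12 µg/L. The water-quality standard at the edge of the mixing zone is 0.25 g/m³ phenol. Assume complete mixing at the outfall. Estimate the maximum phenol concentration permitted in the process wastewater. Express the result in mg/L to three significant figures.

1.07 mg/L

12 µg/L = 0.012 mg/L.
Mass balance: 0.25·1.548 = 0.348·Cₑ + 1.2·0.012.
Cₑ = (0.387 − 0.0144) / 0.348 = 1.071 mg/L.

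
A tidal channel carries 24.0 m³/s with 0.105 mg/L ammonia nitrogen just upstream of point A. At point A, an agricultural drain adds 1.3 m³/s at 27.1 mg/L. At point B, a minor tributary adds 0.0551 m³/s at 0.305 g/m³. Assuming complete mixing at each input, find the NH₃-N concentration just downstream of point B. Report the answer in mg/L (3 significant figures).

1.49 mg/L

After input A: C = (24·0.105 + 1.3·27.1) / 25.3 = 1.492 mg/L.
After input B: C = (25.3·1.492 + 0.0551·0.305) / 25.36 = 1.49 mg/L.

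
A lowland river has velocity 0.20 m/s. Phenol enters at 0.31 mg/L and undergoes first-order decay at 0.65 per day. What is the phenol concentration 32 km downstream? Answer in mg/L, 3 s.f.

Travel time t = 32 km / 0.20 m/s = 3.2e+04/0.20 = 1.6e+05 s = 1.852 d.
First-order decay: C = 0.31·exp(−0.65·1.852) = 0.31·0.3001 = 0.09303 mg/L.

0.0930 mg/L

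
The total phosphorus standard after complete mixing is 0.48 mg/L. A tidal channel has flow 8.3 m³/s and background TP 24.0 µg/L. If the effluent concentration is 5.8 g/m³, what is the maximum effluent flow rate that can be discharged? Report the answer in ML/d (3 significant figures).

24.0 µg/L = 0.024 mg/L.
Mass balance at complete mixing: C_std·(Q_w + Q_r) = Q_w·C_e + Q_r·C_b.
Rearranging, Q_w = Q_r·(C_std − C_b)/(C_e − C_std) = 8.3·(0.48 − 0.024) / (5.8 − 0.48) = 0.7114 m³/s.
= 61.47 ML/d.

61.5 ML/d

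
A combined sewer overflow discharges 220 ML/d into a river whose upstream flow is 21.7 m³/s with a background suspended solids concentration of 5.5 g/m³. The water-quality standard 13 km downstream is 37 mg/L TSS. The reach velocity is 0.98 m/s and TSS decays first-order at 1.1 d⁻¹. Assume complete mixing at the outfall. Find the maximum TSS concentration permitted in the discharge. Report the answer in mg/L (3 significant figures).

220 ML/d = 2.546 m³/s.
Travel time to the compliance point: t = 1.3e+04/0.98 = 1.327e+04 s = 0.1535 d; decay factor exp(−1.1·0.1535) = 0.8446.
So the concentration just after mixing may be at most 37/0.8446 = 43.81 mg/L.
Mass balance: 43.81·24.25 = 2.546·Cₑ + 21.7·5.5.
Cₑ = (1062 − 119.3) / 2.546 = 370.3 mg/L.

370 mg/L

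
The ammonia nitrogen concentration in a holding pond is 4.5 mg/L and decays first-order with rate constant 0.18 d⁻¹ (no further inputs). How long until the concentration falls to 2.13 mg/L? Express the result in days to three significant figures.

t = ln(C₀/C)/k = ln(4.5/2.13)/0.18 = 0.748/0.18 = 4.155 d.

4.16 d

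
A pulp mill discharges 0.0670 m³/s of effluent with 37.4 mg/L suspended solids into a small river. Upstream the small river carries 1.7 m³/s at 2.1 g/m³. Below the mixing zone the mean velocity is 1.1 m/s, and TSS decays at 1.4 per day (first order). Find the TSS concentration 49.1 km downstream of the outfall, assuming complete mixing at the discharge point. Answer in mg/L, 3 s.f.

1.67 mg/L

After complete mixing, C₀ = (0.067·37.4 + 1.7·2.1) / 1.767 = 3.438 mg/L.
Travel time t = 4.91e+04 m / 1.1 m/s = 4.464e+04 s = 0.5166 d.
C = 3.438·exp(−1.4·0.5166) = 3.438·0.4852 = 1.668 mg/L.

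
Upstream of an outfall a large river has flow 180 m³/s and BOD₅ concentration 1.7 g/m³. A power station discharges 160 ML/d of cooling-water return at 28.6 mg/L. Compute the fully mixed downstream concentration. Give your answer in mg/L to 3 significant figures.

160 ML/d = 1.852 m³/s.
Flow-weighted mixing gives C = (1.852·28.6 + 180·1.7) / (1.852 + 180) = 359/181.9 = 1.974 mg/L.

1.97 mg/L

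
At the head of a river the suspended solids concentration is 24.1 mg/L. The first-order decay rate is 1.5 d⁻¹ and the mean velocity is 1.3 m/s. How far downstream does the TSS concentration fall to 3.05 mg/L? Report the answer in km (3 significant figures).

155 km

From C = C₀·e^(−kt), t = ln(C₀/C)/k = ln(24.1/3.05)/1.5 = 2.067/1.5 = 1.378 d.
Distance = v·t = 1.3 m/s × 1.191e+05 s = 1.548e+05 m = 154.8 km.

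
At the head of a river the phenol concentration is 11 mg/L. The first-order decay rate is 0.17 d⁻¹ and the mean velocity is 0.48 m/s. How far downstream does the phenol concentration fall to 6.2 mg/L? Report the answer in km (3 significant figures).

140 km

From C = C₀·e^(−kt), t = ln(C₀/C)/k = ln(11/6.2)/0.17 = 0.5733/0.17 = 3.373 d.
Distance = v·t = 0.48 m/s × 2.914e+05 s = 1.399e+05 m = 139.9 km.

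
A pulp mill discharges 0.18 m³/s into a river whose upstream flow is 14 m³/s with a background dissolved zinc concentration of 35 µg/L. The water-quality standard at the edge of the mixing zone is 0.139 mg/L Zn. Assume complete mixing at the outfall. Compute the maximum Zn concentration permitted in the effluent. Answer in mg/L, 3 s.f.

35 µg/L = 0.035 mg/L.
Mass balance: 0.139·14.18 = 0.18·Cₑ + 14·0.035.
Cₑ = (1.971 − 0.49) / 0.18 = 8.228 mg/L.

8.23 mg/L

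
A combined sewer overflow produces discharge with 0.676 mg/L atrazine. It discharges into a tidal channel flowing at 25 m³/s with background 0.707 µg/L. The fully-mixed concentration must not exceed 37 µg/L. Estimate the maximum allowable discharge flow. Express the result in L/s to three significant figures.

1420 L/s

0.707 µg/L = 0.000707 mg/L.
37 µg/L = 0.037 mg/L.
Mass balance at complete mixing: C_std·(Q_w + Q_r) = Q_w·C_e + Q_r·C_b.
Rearranging, Q_w = Q_r·(C_std − C_b)/(C_e − C_std) = 25·(0.037 − 0.000707) / (0.676 − 0.037) = 1.42 m³/s.
= 1420 L/s.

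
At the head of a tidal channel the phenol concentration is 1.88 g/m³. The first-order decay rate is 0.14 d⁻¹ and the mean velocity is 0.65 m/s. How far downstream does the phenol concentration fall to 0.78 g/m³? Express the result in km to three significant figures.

353 km

From C = C₀·e^(−kt), t = ln(C₀/C)/k = ln(1.88/0.78)/0.14 = 0.8797/0.14 = 6.284 d.
Distance = v·t = 0.65 m/s × 5.429e+05 s = 3.529e+05 m = 352.9 km.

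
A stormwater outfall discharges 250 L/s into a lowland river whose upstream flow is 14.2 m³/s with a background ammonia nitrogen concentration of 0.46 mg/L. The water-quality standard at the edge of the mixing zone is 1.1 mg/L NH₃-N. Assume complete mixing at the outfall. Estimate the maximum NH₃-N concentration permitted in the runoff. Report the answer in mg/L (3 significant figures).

250 L/s = 0.25 m³/s.
Mass balance: 1.1·14.45 = 0.25·Cₑ + 14.2·0.46.
Cₑ = (15.9 − 6.532) / 0.25 = 37.45 mg/L.

37.5 mg/L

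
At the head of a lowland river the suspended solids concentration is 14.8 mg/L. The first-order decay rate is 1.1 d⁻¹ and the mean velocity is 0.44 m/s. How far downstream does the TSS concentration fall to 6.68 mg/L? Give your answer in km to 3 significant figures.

27.5 km

From C = C₀·e^(−kt), t = ln(C₀/C)/k = ln(14.8/6.68)/1.1 = 0.7955/1.1 = 0.7232 d.
Distance = v·t = 0.44 m/s × 6.248e+04 s = 2.749e+04 m = 27.49 km.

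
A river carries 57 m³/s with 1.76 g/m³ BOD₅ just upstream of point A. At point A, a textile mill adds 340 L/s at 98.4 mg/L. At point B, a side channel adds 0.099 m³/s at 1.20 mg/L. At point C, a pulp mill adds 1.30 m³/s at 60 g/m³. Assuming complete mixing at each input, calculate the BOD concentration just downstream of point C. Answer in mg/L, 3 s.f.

3.61 mg/L

340 L/s = 0.34 m³/s.
After input A: C = (57·1.76 + 0.34·98.4) / 57.34 = 2.333 mg/L.
After input B: C = (57.34·2.333 + 0.099·1.2) / 57.44 = 2.331 mg/L.
After input C: C = (57.44·2.331 + 1.3·60) / 58.74 = 3.607 mg/L.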